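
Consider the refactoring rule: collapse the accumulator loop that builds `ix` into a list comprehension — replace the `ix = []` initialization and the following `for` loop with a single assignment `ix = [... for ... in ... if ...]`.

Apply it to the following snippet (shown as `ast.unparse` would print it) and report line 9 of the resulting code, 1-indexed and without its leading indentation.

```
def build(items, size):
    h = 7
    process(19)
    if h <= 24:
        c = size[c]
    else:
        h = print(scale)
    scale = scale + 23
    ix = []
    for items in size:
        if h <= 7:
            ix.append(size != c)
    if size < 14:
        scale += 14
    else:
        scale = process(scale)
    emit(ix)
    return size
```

ix = [size != c for items in size if h <= 7]

Transformed code:
def build(items, size):
    h = 7
    process(19)
    if h <= 24:
        c = size[c]
    else:
        h = print(scale)
    scale = scale + 23
    ix = [size != c for items in size if h <= 7]
    if size < 14:
        scale += 14
    else:
        scale = process(scale)
    emit(ix)
    return size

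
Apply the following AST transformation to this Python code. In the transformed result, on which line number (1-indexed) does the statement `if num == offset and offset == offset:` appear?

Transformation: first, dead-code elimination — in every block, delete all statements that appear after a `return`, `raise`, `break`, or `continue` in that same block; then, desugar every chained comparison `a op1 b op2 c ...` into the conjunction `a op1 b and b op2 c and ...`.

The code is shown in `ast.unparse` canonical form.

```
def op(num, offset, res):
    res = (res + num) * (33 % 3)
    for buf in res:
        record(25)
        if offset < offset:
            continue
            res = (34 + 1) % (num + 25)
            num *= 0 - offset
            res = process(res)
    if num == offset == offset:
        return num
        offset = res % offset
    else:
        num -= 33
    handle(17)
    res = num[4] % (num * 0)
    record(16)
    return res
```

7

Transformed code:
def op(num, offset, res):
    res = (res + num) * (33 % 3)
    for buf in res:
        record(25)
        if offset < offset:
            continue
    if num == offset and offset == offset:
        return num
    else:
        num -= 33
    handle(17)
    res = num[4] % (num * 0)
    record(16)
    return res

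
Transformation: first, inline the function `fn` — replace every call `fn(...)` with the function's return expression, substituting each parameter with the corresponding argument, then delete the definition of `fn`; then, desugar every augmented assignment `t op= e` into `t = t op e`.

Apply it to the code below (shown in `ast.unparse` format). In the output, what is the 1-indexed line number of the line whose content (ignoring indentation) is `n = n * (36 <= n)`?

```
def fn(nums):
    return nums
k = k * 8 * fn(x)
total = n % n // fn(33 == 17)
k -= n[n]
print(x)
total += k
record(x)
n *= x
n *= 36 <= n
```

Transformed code:
k = k * 8 * x
total = n % n // (33 == 17)
k = k - n[n]
print(x)
total = total + k
record(x)
n = n * x
n = n * (36 <= n)

8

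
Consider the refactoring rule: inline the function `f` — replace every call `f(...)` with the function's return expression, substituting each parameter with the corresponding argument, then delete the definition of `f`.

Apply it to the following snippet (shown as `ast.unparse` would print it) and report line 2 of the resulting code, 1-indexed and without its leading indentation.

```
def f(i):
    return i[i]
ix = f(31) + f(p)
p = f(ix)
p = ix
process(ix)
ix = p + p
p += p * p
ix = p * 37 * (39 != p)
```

Transformed code:
ix = 31[31] + p[p]
p = ix[ix]
p = ix
process(ix)
ix = p + p
p += p * p
ix = p * 37 * (39 != p)

p = ix[ix]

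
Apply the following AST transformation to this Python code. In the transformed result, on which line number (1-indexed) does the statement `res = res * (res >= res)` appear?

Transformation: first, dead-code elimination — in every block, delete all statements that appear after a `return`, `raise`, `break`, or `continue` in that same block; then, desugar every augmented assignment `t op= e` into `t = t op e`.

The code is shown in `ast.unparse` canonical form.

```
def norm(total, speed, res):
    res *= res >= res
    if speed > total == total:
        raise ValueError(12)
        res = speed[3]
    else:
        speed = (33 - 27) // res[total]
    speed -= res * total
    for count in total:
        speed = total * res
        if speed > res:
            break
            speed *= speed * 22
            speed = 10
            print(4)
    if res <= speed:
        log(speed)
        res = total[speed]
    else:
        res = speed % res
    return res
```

2

Transformed code:
def norm(total, speed, res):
    res = res * (res >= res)
    if speed > total == total:
        raise ValueError(12)
    else:
        speed = (33 - 27) // res[total]
    speed = speed - res * total
    for count in total:
        speed = total * res
        if speed > res:
            break
    if res <= speed:
        log(speed)
        res = total[speed]
    else:
        res = speed % res
    return res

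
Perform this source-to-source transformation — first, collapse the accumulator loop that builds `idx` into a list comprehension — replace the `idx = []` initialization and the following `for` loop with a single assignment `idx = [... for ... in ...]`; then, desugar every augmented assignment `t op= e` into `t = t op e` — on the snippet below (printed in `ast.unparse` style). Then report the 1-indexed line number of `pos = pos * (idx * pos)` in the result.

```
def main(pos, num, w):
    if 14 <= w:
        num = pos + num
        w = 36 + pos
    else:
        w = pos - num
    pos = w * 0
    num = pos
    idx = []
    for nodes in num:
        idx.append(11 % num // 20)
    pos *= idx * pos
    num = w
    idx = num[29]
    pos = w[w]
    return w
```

Transformed code:
def main(pos, num, w):
    if 14 <= w:
        num = pos + num
        w = 36 + pos
    else:
        w = pos - num
    pos = w * 0
    num = pos
    idx = [11 % num // 20 for nodes in num]
    pos = pos * (idx * pos)
    num = w
    idx = num[29]
    pos = w[w]
    return w

10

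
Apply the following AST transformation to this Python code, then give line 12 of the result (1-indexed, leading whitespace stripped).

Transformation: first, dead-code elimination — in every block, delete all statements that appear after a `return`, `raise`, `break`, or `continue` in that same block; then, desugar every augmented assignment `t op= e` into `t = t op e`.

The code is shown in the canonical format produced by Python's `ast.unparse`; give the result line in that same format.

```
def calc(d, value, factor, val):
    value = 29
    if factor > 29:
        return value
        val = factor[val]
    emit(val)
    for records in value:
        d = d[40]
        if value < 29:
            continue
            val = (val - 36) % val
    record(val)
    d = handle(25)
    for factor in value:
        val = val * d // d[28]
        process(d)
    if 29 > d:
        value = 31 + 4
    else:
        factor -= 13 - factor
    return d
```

Transformed code:
def calc(d, value, factor, val):
    value = 29
    if factor > 29:
        return value
    emit(val)
    for records in value:
        d = d[40]
        if value < 29:
            continue
    record(val)
    d = handle(25)
    for factor in value:
        val = val * d // d[28]
        process(d)
    if 29 > d:
        value = 31 + 4
    else:
        factor = factor - (13 - factor)
    return d

for factor in value:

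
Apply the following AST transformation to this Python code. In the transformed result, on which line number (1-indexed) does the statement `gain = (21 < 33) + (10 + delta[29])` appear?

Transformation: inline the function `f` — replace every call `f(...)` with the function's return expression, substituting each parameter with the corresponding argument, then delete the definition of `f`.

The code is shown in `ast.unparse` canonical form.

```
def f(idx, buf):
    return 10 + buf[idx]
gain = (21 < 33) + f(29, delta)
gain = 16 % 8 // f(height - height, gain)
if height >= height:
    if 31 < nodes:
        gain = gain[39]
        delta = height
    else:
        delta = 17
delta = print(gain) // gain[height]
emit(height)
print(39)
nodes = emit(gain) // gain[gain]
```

Transformed code:
gain = (21 < 33) + (10 + delta[29])
gain = 16 % 8 // (10 + gain[height - height])
if height >= height:
    if 31 < nodes:
        gain = gain[39]
        delta = height
    else:
        delta = 17
delta = print(gain) // gain[height]
emit(height)
print(39)
nodes = emit(gain) // gain[gain]

1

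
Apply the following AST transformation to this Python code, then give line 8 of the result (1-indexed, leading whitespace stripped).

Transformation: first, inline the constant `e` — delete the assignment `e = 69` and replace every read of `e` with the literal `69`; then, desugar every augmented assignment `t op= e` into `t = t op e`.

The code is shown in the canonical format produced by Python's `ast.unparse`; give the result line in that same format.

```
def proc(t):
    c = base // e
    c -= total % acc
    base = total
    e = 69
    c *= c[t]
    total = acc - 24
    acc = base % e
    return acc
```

Transformed code:
def proc(t):
    c = base // 69
    c = c - total % acc
    base = total
    c = c * c[t]
    total = acc - 24
    acc = base % 69
    return acc

return acc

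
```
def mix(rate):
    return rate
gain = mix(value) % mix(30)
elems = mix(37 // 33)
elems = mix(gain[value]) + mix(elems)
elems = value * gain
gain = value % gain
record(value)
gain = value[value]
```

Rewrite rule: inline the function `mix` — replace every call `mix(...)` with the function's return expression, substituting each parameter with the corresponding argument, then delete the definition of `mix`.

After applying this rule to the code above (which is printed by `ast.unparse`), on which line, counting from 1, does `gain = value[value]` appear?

7

Transformed code:
gain = value % 30
elems = 37 // 33
elems = gain[value] + elems
elems = value * gain
gain = value % gain
record(value)
gain = value[value]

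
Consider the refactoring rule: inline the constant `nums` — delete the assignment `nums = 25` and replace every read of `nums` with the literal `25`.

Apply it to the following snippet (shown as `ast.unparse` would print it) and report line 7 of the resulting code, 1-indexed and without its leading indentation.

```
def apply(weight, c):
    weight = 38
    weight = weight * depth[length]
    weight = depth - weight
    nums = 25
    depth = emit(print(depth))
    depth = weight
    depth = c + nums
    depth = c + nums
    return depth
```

Transformed code:
def apply(weight, c):
    weight = 38
    weight = weight * depth[length]
    weight = depth - weight
    depth = emit(print(depth))
    depth = weight
    depth = c + 25
    depth = c + 25
    return depth

depth = c + 25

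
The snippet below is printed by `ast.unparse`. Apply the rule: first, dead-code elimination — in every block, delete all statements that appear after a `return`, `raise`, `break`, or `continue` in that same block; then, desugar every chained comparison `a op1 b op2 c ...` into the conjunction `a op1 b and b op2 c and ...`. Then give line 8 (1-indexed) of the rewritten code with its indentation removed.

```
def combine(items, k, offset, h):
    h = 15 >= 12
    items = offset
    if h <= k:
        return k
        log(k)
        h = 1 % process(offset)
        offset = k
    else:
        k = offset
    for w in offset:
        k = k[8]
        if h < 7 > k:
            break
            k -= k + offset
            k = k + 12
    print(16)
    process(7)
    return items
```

Transformed code:
def combine(items, k, offset, h):
    h = 15 >= 12
    items = offset
    if h <= k:
        return k
    else:
        k = offset
    for w in offset:
        k = k[8]
        if h < 7 and 7 > k:
            break
    print(16)
    process(7)
    return items

for w in offset:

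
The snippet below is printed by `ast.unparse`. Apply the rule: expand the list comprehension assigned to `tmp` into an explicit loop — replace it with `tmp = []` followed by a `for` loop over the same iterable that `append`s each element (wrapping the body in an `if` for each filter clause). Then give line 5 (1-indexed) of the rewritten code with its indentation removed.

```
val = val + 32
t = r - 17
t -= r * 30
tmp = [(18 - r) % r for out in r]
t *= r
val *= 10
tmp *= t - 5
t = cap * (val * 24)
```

for out in r:

Transformed code:
val = val + 32
t = r - 17
t -= r * 30
tmp = []
for out in r:
    tmp.append((18 - r) % r)
t *= r
val *= 10
tmp *= t - 5
t = cap * (val * 24)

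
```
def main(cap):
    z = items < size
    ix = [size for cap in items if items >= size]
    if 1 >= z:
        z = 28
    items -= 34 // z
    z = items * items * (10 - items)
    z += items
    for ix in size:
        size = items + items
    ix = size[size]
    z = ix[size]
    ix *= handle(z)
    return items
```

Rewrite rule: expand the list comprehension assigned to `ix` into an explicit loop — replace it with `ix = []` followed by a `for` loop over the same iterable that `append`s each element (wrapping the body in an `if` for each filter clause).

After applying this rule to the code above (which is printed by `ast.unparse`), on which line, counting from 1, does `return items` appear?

Transformed code:
def main(cap):
    z = items < size
    ix = []
    for cap in items:
        if items >= size:
            ix.append(size)
    if 1 >= z:
        z = 28
    items -= 34 // z
    z = items * items * (10 - items)
    z += items
    for ix in size:
        size = items + items
    ix = size[size]
    z = ix[size]
    ix *= handle(z)
    return items

17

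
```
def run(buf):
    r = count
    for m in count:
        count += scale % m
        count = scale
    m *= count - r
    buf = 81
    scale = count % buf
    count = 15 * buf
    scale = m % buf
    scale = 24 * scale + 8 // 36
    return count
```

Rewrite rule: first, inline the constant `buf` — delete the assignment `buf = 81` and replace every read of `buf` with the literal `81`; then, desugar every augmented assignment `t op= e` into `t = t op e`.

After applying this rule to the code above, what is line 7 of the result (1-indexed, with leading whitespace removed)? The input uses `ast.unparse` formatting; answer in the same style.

scale = count % 81

Transformed code:
def run(buf):
    r = count
    for m in count:
        count = count + scale % m
        count = scale
    m = m * (count - r)
    scale = count % 81
    count = 15 * 81
    scale = m % 81
    scale = 24 * scale + 8 // 36
    return count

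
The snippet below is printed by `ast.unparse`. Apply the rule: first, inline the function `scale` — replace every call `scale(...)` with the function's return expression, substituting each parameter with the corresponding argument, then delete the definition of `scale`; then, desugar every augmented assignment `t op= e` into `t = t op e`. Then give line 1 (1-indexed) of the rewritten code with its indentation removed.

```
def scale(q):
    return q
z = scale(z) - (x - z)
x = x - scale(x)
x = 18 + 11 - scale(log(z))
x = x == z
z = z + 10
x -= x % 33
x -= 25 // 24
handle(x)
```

Transformed code:
z = z - (x - z)
x = x - x
x = 18 + 11 - log(z)
x = x == z
z = z + 10
x = x - x % 33
x = x - 25 // 24
handle(x)

z = z - (x - z)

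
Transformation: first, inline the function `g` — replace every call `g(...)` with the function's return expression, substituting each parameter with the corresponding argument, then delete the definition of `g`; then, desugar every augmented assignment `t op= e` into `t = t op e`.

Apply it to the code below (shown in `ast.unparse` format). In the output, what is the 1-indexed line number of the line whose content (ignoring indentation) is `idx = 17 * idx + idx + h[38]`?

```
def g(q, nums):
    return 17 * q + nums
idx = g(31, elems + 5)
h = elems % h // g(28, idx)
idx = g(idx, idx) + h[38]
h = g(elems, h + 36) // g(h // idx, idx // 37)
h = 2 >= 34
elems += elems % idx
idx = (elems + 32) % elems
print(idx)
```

Transformed code:
idx = 17 * 31 + (elems + 5)
h = elems % h // (17 * 28 + idx)
idx = 17 * idx + idx + h[38]
h = (17 * elems + (h + 36)) // (17 * (h // idx) + idx // 37)
h = 2 >= 34
elems = elems + elems % idx
idx = (elems + 32) % elems
print(idx)

3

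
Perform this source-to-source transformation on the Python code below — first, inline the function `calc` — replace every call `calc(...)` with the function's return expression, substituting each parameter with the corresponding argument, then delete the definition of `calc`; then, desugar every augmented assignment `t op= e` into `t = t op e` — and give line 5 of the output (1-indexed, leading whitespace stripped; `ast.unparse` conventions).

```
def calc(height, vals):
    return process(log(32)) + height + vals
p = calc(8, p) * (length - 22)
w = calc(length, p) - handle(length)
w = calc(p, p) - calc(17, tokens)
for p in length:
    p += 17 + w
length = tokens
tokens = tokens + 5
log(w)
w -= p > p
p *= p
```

Transformed code:
p = (process(log(32)) + 8 + p) * (length - 22)
w = process(log(32)) + length + p - handle(length)
w = process(log(32)) + p + p - (process(log(32)) + 17 + tokens)
for p in length:
    p = p + (17 + w)
length = tokens
tokens = tokens + 5
log(w)
w = w - (p > p)
p = p * p

p = p + (17 + w)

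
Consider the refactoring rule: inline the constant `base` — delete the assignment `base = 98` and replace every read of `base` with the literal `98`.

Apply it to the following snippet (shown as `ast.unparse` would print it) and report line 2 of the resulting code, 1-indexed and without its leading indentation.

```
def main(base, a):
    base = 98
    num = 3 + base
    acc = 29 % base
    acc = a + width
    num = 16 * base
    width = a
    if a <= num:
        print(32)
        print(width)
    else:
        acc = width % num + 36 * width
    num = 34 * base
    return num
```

Transformed code:
def main(base, a):
    num = 3 + 98
    acc = 29 % 98
    acc = a + width
    num = 16 * 98
    width = a
    if a <= num:
        print(32)
        print(width)
    else:
        acc = width % num + 36 * width
    num = 34 * 98
    return num

num = 3 + 98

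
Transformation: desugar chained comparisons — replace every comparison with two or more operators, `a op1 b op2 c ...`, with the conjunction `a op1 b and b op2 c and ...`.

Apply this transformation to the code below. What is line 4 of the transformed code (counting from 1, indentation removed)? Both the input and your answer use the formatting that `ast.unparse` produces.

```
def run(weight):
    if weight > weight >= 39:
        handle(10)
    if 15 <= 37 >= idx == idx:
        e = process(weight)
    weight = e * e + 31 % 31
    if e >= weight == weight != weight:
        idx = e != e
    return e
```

if 15 <= 37 and 37 >= idx and (idx == idx):

Transformed code:
def run(weight):
    if weight > weight and weight >= 39:
        handle(10)
    if 15 <= 37 and 37 >= idx and (idx == idx):
        e = process(weight)
    weight = e * e + 31 % 31
    if e >= weight and weight == weight and (weight != weight):
        idx = e != e
    return e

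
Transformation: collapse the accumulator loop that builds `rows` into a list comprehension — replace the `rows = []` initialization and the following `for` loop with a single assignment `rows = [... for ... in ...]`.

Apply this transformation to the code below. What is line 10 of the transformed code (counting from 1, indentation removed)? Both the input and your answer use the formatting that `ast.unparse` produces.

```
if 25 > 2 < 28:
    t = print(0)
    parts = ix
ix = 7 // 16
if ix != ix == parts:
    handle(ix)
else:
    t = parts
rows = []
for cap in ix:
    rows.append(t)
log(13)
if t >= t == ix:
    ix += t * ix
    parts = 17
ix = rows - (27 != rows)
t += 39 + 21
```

Transformed code:
if 25 > 2 < 28:
    t = print(0)
    parts = ix
ix = 7 // 16
if ix != ix == parts:
    handle(ix)
else:
    t = parts
rows = [t for cap in ix]
log(13)
if t >= t == ix:
    ix += t * ix
    parts = 17
ix = rows - (27 != rows)
t += 39 + 21

log(13)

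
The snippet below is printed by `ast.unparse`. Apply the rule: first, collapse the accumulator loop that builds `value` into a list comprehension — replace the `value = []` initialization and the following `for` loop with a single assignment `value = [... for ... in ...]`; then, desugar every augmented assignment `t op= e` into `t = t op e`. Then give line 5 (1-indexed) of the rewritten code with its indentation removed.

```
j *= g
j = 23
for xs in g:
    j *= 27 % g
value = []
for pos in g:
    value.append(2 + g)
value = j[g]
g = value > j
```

value = [2 + g for pos in g]

Transformed code:
j = j * g
j = 23
for xs in g:
    j = j * (27 % g)
value = [2 + g for pos in g]
value = j[g]
g = value > j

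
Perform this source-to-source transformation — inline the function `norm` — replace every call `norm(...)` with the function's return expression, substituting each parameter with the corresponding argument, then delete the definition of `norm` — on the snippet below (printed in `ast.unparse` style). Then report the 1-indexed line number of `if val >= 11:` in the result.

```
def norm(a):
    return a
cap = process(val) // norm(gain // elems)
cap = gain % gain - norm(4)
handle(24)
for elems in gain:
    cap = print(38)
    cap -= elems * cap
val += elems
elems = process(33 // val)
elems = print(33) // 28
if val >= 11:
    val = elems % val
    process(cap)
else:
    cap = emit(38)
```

10

Transformed code:
cap = process(val) // (gain // elems)
cap = gain % gain - 4
handle(24)
for elems in gain:
    cap = print(38)
    cap -= elems * cap
val += elems
elems = process(33 // val)
elems = print(33) // 28
if val >= 11:
    val = elems % val
    process(cap)
else:
    cap = emit(38)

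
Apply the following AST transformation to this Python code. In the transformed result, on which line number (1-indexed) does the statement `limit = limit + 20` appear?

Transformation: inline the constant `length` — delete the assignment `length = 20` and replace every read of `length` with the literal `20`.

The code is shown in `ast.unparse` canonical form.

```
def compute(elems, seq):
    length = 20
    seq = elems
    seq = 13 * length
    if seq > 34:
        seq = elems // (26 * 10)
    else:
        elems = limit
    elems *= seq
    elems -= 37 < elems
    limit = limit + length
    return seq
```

10

Transformed code:
def compute(elems, seq):
    seq = elems
    seq = 13 * 20
    if seq > 34:
        seq = elems // (26 * 10)
    else:
        elems = limit
    elems *= seq
    elems -= 37 < elems
    limit = limit + 20
    return seq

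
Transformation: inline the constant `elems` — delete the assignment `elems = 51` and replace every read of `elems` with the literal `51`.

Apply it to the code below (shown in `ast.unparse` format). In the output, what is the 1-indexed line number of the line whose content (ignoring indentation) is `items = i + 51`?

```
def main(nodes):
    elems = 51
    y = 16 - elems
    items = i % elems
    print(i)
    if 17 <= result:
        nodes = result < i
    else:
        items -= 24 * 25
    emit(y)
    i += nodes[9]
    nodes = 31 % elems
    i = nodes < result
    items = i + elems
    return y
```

Transformed code:
def main(nodes):
    y = 16 - 51
    items = i % 51
    print(i)
    if 17 <= result:
        nodes = result < i
    else:
        items -= 24 * 25
    emit(y)
    i += nodes[9]
    nodes = 31 % 51
    i = nodes < result
    items = i + 51
    return y

13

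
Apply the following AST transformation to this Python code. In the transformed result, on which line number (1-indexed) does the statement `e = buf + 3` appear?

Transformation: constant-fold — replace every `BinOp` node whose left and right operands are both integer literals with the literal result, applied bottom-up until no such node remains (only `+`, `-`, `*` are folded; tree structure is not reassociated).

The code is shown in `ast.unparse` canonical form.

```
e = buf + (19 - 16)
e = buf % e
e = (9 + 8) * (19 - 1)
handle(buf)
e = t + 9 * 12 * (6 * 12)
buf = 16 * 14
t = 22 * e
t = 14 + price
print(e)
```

Transformed code:
e = buf + 3
e = buf % e
e = 306
handle(buf)
e = t + 7776
buf = 224
t = 22 * e
t = 14 + price
print(e)

1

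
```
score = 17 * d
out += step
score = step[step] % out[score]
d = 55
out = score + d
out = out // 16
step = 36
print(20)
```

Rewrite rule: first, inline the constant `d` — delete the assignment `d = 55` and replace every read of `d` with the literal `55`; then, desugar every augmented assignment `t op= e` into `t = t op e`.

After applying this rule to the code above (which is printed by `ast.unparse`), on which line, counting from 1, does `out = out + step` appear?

2

Transformed code:
score = 17 * 55
out = out + step
score = step[step] % out[score]
out = score + 55
out = out // 16
step = 36
print(20)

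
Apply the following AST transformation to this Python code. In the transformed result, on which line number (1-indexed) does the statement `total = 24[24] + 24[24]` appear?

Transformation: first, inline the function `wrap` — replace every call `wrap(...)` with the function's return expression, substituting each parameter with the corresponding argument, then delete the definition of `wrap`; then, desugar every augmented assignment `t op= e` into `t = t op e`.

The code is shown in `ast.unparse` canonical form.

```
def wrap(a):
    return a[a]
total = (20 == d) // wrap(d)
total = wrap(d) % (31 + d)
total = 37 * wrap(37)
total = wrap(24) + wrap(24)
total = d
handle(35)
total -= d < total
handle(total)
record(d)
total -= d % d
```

4

Transformed code:
total = (20 == d) // d[d]
total = d[d] % (31 + d)
total = 37 * 37[37]
total = 24[24] + 24[24]
total = d
handle(35)
total = total - (d < total)
handle(total)
record(d)
total = total - d % d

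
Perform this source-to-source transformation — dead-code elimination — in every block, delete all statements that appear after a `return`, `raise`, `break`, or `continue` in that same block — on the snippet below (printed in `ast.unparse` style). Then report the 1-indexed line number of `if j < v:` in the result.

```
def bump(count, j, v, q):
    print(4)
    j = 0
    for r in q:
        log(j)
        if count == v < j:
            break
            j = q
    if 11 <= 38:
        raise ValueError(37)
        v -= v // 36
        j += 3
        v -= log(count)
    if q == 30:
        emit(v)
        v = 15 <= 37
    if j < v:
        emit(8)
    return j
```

Transformed code:
def bump(count, j, v, q):
    print(4)
    j = 0
    for r in q:
        log(j)
        if count == v < j:
            break
    if 11 <= 38:
        raise ValueError(37)
    if q == 30:
        emit(v)
        v = 15 <= 37
    if j < v:
        emit(8)
    return j

13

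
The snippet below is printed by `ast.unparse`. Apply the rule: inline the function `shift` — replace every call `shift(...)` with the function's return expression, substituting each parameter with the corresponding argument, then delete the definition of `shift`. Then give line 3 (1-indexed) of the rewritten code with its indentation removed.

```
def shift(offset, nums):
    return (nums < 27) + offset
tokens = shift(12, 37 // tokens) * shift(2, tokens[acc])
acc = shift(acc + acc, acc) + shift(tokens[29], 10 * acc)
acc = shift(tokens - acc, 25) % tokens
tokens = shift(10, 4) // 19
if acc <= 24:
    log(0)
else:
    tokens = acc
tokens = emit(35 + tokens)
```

Transformed code:
tokens = ((37 // tokens < 27) + 12) * ((tokens[acc] < 27) + 2)
acc = (acc < 27) + (acc + acc) + ((10 * acc < 27) + tokens[29])
acc = ((25 < 27) + (tokens - acc)) % tokens
tokens = ((4 < 27) + 10) // 19
if acc <= 24:
    log(0)
else:
    tokens = acc
tokens = emit(35 + tokens)

acc = ((25 < 27) + (tokens - acc)) % tokens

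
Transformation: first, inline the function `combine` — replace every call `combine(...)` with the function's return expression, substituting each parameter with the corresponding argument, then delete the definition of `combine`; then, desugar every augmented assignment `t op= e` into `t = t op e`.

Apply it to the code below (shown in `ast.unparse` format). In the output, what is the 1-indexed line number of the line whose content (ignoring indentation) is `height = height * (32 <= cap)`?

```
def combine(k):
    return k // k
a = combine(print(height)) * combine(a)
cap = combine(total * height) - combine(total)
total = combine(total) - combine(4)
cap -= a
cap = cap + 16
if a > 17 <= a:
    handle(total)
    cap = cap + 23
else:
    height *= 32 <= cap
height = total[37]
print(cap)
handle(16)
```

10

Transformed code:
a = print(height) // print(height) * (a // a)
cap = total * height // (total * height) - total // total
total = total // total - 4 // 4
cap = cap - a
cap = cap + 16
if a > 17 <= a:
    handle(total)
    cap = cap + 23
else:
    height = height * (32 <= cap)
height = total[37]
print(cap)
handle(16)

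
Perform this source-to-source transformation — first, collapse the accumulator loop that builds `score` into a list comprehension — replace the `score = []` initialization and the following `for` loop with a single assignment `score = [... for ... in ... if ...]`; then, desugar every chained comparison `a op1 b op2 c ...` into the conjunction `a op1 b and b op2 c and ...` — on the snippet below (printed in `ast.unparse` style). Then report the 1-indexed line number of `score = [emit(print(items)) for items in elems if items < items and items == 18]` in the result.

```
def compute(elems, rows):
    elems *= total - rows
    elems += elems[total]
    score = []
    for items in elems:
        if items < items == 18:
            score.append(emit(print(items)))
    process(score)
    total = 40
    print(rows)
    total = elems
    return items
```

4

Transformed code:
def compute(elems, rows):
    elems *= total - rows
    elems += elems[total]
    score = [emit(print(items)) for items in elems if items < items and items == 18]
    process(score)
    total = 40
    print(rows)
    total = elems
    return items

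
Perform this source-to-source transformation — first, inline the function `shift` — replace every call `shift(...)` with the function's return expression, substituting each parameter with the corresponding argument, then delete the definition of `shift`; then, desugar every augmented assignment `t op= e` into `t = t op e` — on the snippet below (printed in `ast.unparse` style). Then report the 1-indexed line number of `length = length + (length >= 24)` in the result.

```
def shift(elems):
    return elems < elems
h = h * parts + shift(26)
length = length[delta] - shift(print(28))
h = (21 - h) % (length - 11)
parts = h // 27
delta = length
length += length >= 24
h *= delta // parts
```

6

Transformed code:
h = h * parts + (26 < 26)
length = length[delta] - (print(28) < print(28))
h = (21 - h) % (length - 11)
parts = h // 27
delta = length
length = length + (length >= 24)
h = h * (delta // parts)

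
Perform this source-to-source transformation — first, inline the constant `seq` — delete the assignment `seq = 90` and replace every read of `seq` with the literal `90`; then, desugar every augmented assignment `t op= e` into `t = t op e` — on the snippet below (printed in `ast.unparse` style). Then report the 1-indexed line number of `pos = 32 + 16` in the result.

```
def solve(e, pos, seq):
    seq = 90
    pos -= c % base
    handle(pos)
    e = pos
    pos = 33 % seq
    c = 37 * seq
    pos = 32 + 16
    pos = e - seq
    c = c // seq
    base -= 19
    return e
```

7

Transformed code:
def solve(e, pos, seq):
    pos = pos - c % base
    handle(pos)
    e = pos
    pos = 33 % 90
    c = 37 * 90
    pos = 32 + 16
    pos = e - 90
    c = c // 90
    base = base - 19
    return e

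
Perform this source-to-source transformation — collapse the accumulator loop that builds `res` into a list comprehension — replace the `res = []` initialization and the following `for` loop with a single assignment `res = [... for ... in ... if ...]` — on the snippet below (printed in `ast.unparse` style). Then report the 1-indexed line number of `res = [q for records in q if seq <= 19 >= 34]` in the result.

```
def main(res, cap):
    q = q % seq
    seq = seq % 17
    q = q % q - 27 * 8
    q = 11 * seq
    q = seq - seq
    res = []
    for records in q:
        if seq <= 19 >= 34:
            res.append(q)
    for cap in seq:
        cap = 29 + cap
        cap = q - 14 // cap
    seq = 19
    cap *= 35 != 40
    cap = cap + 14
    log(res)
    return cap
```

7

Transformed code:
def main(res, cap):
    q = q % seq
    seq = seq % 17
    q = q % q - 27 * 8
    q = 11 * seq
    q = seq - seq
    res = [q for records in q if seq <= 19 >= 34]
    for cap in seq:
        cap = 29 + cap
        cap = q - 14 // cap
    seq = 19
    cap *= 35 != 40
    cap = cap + 14
    log(res)
    return cap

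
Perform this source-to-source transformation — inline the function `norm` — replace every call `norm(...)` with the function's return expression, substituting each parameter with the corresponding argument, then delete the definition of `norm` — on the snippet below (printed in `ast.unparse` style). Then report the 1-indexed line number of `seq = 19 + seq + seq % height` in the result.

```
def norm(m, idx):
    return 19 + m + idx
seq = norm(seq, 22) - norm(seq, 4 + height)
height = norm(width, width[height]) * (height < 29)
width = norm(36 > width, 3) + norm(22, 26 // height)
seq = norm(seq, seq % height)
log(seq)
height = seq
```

Transformed code:
seq = 19 + seq + 22 - (19 + seq + (4 + height))
height = (19 + width + width[height]) * (height < 29)
width = 19 + (36 > width) + 3 + (19 + 22 + 26 // height)
seq = 19 + seq + seq % height
log(seq)
height = seq

4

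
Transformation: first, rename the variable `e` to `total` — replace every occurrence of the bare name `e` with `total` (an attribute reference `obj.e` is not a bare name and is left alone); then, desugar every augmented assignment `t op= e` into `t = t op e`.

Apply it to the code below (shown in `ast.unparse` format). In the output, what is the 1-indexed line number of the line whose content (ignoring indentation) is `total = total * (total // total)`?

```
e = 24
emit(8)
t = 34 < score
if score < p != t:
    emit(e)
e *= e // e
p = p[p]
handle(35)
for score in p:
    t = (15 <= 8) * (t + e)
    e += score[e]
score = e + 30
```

Transformed code:
total = 24
emit(8)
t = 34 < score
if score < p != t:
    emit(total)
total = total * (total // total)
p = p[p]
handle(35)
for score in p:
    t = (15 <= 8) * (t + total)
    total = total + score[total]
score = total + 30

6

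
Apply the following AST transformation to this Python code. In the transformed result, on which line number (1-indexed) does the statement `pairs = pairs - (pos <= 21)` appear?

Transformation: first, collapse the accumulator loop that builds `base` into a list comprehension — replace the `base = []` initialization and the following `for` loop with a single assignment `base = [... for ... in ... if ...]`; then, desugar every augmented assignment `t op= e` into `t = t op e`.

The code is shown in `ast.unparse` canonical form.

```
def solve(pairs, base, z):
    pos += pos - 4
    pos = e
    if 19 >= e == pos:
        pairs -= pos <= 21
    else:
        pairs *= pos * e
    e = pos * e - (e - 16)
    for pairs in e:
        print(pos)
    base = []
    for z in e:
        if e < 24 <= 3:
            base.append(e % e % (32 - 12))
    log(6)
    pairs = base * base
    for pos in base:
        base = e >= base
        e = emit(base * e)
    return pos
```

5

Transformed code:
def solve(pairs, base, z):
    pos = pos + (pos - 4)
    pos = e
    if 19 >= e == pos:
        pairs = pairs - (pos <= 21)
    else:
        pairs = pairs * (pos * e)
    e = pos * e - (e - 16)
    for pairs in e:
        print(pos)
    base = [e % e % (32 - 12) for z in e if e < 24 <= 3]
    log(6)
    pairs = base * base
    for pos in base:
        base = e >= base
        e = emit(base * e)
    return pos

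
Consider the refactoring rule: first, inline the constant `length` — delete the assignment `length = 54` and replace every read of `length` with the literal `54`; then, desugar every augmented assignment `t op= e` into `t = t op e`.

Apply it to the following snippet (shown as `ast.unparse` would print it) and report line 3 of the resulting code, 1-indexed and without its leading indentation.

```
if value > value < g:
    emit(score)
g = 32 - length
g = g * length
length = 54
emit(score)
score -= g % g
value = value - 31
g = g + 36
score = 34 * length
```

Transformed code:
if value > value < g:
    emit(score)
g = 32 - 54
g = g * 54
emit(score)
score = score - g % g
value = value - 31
g = g + 36
score = 34 * 54

g = 32 - 54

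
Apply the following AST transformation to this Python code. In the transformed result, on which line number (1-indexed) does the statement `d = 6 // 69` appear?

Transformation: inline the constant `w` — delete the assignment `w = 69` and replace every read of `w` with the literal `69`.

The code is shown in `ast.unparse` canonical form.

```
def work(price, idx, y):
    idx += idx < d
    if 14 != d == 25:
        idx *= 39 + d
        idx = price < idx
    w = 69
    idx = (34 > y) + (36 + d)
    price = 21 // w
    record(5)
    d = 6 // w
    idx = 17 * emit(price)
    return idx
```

Transformed code:
def work(price, idx, y):
    idx += idx < d
    if 14 != d == 25:
        idx *= 39 + d
        idx = price < idx
    idx = (34 > y) + (36 + d)
    price = 21 // 69
    record(5)
    d = 6 // 69
    idx = 17 * emit(price)
    return idx

9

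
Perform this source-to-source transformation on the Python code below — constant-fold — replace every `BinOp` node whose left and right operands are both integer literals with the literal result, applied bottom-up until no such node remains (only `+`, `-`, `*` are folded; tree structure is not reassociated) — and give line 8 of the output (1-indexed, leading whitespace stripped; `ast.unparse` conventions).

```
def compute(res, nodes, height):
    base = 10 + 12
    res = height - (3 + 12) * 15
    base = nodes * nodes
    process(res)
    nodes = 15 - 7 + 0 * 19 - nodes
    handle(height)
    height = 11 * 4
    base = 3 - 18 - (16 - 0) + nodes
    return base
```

height = 44

Transformed code:
def compute(res, nodes, height):
    base = 22
    res = height - 225
    base = nodes * nodes
    process(res)
    nodes = 8 - nodes
    handle(height)
    height = 44
    base = -31 + nodes
    return base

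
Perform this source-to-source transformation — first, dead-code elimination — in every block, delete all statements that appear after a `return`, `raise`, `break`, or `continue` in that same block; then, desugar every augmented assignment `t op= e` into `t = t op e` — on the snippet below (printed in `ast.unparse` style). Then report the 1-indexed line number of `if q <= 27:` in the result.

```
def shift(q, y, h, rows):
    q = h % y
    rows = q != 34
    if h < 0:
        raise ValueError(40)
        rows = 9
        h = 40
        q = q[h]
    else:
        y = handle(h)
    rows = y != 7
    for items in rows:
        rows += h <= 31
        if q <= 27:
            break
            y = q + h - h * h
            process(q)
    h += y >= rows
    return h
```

11

Transformed code:
def shift(q, y, h, rows):
    q = h % y
    rows = q != 34
    if h < 0:
        raise ValueError(40)
    else:
        y = handle(h)
    rows = y != 7
    for items in rows:
        rows = rows + (h <= 31)
        if q <= 27:
            break
    h = h + (y >= rows)
    return h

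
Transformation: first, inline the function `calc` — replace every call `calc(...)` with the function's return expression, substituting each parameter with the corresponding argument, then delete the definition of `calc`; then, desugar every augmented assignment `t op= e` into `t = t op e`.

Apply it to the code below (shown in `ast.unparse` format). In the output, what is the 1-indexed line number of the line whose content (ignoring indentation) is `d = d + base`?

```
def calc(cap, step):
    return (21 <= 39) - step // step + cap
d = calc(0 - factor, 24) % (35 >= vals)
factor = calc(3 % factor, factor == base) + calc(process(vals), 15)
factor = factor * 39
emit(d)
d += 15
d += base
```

6

Transformed code:
d = ((21 <= 39) - 24 // 24 + (0 - factor)) % (35 >= vals)
factor = (21 <= 39) - (factor == base) // (factor == base) + 3 % factor + ((21 <= 39) - 15 // 15 + process(vals))
factor = factor * 39
emit(d)
d = d + 15
d = d + base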